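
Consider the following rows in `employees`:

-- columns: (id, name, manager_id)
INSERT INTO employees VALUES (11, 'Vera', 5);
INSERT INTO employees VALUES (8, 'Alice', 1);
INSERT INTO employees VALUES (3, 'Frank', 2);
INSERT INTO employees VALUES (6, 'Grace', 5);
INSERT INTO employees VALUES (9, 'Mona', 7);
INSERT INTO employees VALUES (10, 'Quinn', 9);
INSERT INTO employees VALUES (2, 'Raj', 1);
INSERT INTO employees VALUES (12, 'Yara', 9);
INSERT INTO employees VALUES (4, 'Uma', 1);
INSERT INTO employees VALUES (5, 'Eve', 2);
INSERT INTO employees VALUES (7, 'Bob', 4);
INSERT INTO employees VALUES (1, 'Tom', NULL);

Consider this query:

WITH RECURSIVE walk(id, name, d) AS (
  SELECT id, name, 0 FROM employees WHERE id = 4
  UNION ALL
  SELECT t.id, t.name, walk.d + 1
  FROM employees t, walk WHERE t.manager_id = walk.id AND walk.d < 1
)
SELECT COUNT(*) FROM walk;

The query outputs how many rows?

Base: id=4 (Uma) at d 0.
Iteration 1: rows with manager_id in {4} -> Bob (id 7, d 1).
Iteration 2: d < 1 fails for all current rows; recursion stops.
Total rows emitted: 2.

2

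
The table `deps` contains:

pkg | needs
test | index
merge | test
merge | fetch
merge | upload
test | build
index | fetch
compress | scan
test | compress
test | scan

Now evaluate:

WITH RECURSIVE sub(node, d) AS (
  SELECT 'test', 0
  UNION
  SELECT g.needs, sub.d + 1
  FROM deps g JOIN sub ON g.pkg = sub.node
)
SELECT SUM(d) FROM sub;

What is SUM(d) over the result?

Base: (test, d=0).
Iteration 1: edges from {test} -> (build, d=1), (compress, d=1), (index, d=1), (scan, d=1).
Iteration 2: edges from {build,compress,index,scan} -> (fetch, d=2), (scan, d=2).
Iteration 3: no outgoing edges from {fetch,scan}; recursion stops.
SUM(d) = 0 + 1 + 1 + 1 + 1 + 2 + 2 = 8.

8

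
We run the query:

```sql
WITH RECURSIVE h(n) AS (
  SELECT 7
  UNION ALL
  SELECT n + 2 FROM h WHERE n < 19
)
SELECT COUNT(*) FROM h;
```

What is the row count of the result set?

Base: n=7.
Iteration 1: 7 < 19 holds -> n = 7 + 2 = 9.
Iteration 2: 9 < 19 holds -> n = 9 + 2 = 11.
Iteration 3: 11 < 19 holds -> n = 11 + 2 = 13.
Iteration 4: 13 < 19 holds -> n = 13 + 2 = 15.
Iteration 5: 15 < 19 holds -> n = 15 + 2 = 17.
Iteration 6: 17 < 19 holds -> n = 17 + 2 = 19.
Iteration 7: 19 < 19 fails; recursion stops.
Total rows emitted: 7.

7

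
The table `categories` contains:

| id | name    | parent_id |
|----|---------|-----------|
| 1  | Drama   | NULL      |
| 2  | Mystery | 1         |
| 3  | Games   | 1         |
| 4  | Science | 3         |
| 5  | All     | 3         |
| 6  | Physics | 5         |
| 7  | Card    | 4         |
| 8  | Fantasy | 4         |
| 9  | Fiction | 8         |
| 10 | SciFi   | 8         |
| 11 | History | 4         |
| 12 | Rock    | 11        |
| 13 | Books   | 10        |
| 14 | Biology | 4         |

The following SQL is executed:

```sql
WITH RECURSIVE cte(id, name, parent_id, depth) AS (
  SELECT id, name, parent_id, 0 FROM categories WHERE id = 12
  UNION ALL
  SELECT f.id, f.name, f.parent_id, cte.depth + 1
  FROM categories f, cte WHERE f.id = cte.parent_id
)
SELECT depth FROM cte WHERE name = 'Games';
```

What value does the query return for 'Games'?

3

Base: id=12 (Rock), parent_id=11, depth 0.
Iteration 1: join on id=11 -> History (id 11, parent_id=4, depth 1).
Iteration 2: join on id=4 -> Science (id 4, parent_id=3, depth 2).
Iteration 3: join on id=3 -> Games (id 3, parent_id=1, depth 3).
Iteration 4: join on id=1 -> Drama (id 1, parent_id=NULL, depth 4).
Iteration 5: parent_id is NULL; no match; recursion stops.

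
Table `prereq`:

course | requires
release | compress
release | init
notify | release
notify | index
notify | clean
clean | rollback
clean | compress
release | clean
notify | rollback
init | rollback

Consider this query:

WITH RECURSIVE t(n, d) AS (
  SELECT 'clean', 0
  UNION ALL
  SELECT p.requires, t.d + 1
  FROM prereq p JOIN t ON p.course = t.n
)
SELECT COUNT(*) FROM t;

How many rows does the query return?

Base: (clean, d=0).
Iteration 1: edges from {clean} -> (compress, d=1), (rollback, d=1).
Iteration 2: no outgoing edges from {compress,rollback}; recursion stops.
Total rows emitted: 3.

3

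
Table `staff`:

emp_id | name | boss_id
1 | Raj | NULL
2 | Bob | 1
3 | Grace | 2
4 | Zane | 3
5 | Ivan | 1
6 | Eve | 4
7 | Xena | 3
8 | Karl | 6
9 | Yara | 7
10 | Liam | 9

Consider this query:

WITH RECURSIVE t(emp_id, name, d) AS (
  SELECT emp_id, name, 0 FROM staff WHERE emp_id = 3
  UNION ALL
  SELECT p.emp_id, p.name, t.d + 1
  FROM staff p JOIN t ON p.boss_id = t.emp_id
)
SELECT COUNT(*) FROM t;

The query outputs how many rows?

7

Base: emp_id=3 (Grace) at d 0.
Iteration 1: rows with boss_id in {3} -> Zane (id 4, d 1), Xena (id 7, d 1).
Iteration 2: rows with boss_id in {4,7} -> Eve (id 6, d 2), Yara (id 9, d 2).
Iteration 3: rows with boss_id in {6,9} -> Karl (id 8, d 3), Liam (id 10, d 3).
Iteration 4: no rows with boss_id in {8,10}; recursion stops.
Total rows emitted: 7.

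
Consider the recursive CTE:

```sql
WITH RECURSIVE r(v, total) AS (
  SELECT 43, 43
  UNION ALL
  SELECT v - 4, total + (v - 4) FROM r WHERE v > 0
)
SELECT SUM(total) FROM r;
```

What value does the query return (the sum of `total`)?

2210

Base: v=43, total=43.
Iteration 1: 43 > 0 holds -> v = 43 - 4 = 39, total = 43 + 39 = 82.
Iteration 2: 39 > 0 holds -> v = 39 - 4 = 35, total = 82 + 35 = 117.
Iteration 3: 35 > 0 holds -> v = 35 - 4 = 31, total = 117 + 31 = 148.
Iteration 4: 31 > 0 holds -> v = 31 - 4 = 27, total = 148 + 27 = 175.
Iteration 5: 27 > 0 holds -> v = 27 - 4 = 23, total = 175 + 23 = 198.
Iteration 6: 23 > 0 holds -> v = 23 - 4 = 19, total = 198 + 19 = 217.
Iteration 7: 19 > 0 holds -> v = 19 - 4 = 15, total = 217 + 15 = 232.
Iteration 8: 15 > 0 holds -> v = 15 - 4 = 11, total = 232 + 11 = 243.
Iteration 9: 11 > 0 holds -> v = 11 - 4 = 7, total = 243 + 7 = 250.
Iteration 10: 7 > 0 holds -> v = 7 - 4 = 3, total = 250 + 3 = 253.
Iteration 11: 3 > 0 holds -> v = 3 - 4 = -1, total = 253 + -1 = 252.
Iteration 12: -1 > 0 fails; recursion stops.
SUM(total) = 43 + 82 + 117 + 148 + 175 + 198 + 217 + 232 + 243 + 250 + 253 + 252 = 2210.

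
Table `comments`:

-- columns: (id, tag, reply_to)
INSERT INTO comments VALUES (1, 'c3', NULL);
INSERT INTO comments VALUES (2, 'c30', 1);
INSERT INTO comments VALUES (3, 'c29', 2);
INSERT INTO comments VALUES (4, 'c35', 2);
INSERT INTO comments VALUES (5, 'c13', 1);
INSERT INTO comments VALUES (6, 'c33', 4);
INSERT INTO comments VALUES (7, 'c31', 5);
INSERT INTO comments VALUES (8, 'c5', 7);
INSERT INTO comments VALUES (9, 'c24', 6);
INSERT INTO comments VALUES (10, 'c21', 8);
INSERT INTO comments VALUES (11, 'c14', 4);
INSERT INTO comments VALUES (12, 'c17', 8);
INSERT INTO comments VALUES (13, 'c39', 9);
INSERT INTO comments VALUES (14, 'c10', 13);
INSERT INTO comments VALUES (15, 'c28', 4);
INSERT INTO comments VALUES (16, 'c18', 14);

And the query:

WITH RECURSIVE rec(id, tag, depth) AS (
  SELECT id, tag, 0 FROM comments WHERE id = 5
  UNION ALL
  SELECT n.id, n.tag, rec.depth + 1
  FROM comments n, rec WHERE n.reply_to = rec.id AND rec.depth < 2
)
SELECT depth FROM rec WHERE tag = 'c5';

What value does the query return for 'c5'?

Base: id=5 (c13) at depth 0.
Iteration 1: rows with reply_to in {5} -> c31 (id 7, depth 1).
Iteration 2: rows with reply_to in {7} -> c5 (id 8, depth 2).
Iteration 3: depth < 2 fails for all current rows; recursion stops.

2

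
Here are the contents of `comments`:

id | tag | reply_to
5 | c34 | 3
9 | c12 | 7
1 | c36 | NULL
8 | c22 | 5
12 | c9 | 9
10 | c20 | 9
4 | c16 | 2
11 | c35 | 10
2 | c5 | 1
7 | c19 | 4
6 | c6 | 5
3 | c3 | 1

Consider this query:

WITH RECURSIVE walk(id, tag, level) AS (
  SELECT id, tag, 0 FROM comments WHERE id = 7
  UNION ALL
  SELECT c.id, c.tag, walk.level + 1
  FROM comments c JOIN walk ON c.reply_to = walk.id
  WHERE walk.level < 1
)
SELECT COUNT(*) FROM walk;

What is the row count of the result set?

2

Base: id=7 (c19) at level 0.
Iteration 1: rows with reply_to in {7} -> c12 (id 9, level 1).
Iteration 2: level < 1 fails for all current rows; recursion stops.
Total rows emitted: 2.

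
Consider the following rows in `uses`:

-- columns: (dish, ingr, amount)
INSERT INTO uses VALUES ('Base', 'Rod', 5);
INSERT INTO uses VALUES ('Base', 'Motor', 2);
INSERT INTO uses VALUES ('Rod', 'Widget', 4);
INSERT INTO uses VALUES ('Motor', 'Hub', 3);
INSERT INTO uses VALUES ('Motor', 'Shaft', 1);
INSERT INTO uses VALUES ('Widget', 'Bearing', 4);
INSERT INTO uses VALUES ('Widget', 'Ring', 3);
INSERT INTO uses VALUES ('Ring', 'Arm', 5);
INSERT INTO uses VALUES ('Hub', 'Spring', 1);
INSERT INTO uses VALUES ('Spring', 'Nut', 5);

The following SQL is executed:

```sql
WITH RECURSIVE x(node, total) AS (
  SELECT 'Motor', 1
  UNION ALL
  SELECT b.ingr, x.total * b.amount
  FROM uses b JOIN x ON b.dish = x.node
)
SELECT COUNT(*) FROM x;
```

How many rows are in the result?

Base: (Motor, total=1).
Iteration 1: components of {Motor} -> Hub = 1*3 = 3, Shaft = 1*1 = 1.
Iteration 2: components of {Hub,Shaft} -> Spring = 3*1 = 3.
Iteration 3: components of {Spring} -> Nut = 3*5 = 15.
Iteration 4: no further components; recursion stops.
Total rows emitted: 5.

5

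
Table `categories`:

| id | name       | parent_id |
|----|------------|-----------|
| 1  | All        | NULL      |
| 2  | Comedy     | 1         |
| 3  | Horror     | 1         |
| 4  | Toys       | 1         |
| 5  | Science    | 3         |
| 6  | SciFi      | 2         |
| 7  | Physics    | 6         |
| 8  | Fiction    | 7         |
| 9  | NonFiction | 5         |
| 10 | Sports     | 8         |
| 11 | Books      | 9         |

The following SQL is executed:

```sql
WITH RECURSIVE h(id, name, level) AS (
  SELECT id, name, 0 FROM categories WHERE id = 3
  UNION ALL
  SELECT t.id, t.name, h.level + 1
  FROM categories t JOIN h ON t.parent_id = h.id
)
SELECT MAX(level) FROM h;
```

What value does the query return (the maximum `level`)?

3

Base: id=3 (Horror) at level 0.
Iteration 1: rows with parent_id in {3} -> Science (id 5, level 1).
Iteration 2: rows with parent_id in {5} -> NonFiction (id 9, level 2).
Iteration 3: rows with parent_id in {9} -> Books (id 11, level 3).
Iteration 4: no rows with parent_id in {11}; recursion stops.
level values: 0, 1, 2, 3; the maximum is 3.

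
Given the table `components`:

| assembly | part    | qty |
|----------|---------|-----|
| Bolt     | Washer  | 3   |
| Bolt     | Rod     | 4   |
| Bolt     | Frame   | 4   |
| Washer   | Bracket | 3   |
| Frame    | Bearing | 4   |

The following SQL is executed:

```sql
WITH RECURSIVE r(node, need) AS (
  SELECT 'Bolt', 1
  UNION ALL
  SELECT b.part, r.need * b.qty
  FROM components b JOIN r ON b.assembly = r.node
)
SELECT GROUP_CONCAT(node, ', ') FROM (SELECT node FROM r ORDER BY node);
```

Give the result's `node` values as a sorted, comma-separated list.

Base: (Bolt, need=1).
Iteration 1: components of {Bolt} -> Frame = 1*4 = 4, Rod = 1*4 = 4, Washer = 1*3 = 3.
Iteration 2: components of {Frame,Rod,Washer} -> Bearing = 4*4 = 16, Bracket = 3*3 = 9.
Iteration 3: no further components; recursion stops.

Bearing, Bolt, Bracket, Frame, Rod, Washer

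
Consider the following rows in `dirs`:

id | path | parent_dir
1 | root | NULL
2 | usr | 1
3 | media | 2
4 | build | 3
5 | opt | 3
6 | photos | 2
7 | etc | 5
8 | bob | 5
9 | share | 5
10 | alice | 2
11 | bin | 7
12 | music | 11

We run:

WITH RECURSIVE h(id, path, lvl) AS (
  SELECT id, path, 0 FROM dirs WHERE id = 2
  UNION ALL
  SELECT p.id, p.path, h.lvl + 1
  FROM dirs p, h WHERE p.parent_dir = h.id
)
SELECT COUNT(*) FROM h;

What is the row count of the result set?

11

Base: id=2 (usr) at lvl 0.
Iteration 1: rows with parent_dir in {2} -> media (id 3, lvl 1), photos (id 6, lvl 1), alice (id 10, lvl 1).
Iteration 2: rows with parent_dir in {3,6,10} -> build (id 4, lvl 2), opt (id 5, lvl 2).
Iteration 3: rows with parent_dir in {4,5} -> etc (id 7, lvl 3), bob (id 8, lvl 3), share (id 9, lvl 3).
Iteration 4: rows with parent_dir in {7,8,9} -> bin (id 11, lvl 4).
Iteration 5: rows with parent_dir in {11} -> music (id 12, lvl 5).
Iteration 6: no rows with parent_dir in {12}; recursion stops.
Total rows emitted: 11.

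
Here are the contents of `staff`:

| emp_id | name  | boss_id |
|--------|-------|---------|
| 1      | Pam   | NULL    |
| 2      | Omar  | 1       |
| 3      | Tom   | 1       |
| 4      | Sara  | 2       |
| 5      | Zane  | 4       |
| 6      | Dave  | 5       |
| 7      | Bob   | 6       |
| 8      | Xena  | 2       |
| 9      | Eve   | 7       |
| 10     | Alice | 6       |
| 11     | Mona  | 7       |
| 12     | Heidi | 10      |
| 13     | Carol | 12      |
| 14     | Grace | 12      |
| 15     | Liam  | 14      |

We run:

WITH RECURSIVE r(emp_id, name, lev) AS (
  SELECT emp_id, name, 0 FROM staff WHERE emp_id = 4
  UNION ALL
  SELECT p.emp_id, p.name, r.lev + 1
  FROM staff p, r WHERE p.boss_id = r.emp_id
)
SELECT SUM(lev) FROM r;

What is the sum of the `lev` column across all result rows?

Base: emp_id=4 (Sara) at lev 0.
Iteration 1: rows with boss_id in {4} -> Zane (id 5, lev 1).
Iteration 2: rows with boss_id in {5} -> Dave (id 6, lev 2).
Iteration 3: rows with boss_id in {6} -> Bob (id 7, lev 3), Alice (id 10, lev 3).
Iteration 4: rows with boss_id in {7,10} -> Eve (id 9, lev 4), Mona (id 11, lev 4), Heidi (id 12, lev 4).
Iteration 5: rows with boss_id in {9,11,12} -> Carol (id 13, lev 5), Grace (id 14, lev 5).
Iteration 6: rows with boss_id in {13,14} -> Liam (id 15, lev 6).
Iteration 7: no rows with boss_id in {15}; recursion stops.
SUM(lev) = 0 + 1 + 2 + 3 + 3 + 4 + 4 + 4 + 5 + 5 + 6 = 37.

37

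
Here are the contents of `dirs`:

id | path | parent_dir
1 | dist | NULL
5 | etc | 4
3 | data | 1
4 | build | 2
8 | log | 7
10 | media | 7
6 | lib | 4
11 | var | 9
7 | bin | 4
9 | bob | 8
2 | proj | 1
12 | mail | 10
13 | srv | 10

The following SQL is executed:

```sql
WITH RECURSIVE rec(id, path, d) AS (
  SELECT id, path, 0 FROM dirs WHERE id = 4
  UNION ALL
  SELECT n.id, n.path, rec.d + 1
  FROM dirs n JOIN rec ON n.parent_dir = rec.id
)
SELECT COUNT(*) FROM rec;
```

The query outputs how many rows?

Base: id=4 (build) at d 0.
Iteration 1: rows with parent_dir in {4} -> etc (id 5, d 1), lib (id 6, d 1), bin (id 7, d 1).
Iteration 2: rows with parent_dir in {5,6,7} -> log (id 8, d 2), media (id 10, d 2).
Iteration 3: rows with parent_dir in {8,10} -> bob (id 9, d 3), mail (id 12, d 3), srv (id 13, d 3).
Iteration 4: rows with parent_dir in {9,12,13} -> var (id 11, d 4).
Iteration 5: no rows with parent_dir in {11}; recursion stops.
Total rows emitted: 10.

10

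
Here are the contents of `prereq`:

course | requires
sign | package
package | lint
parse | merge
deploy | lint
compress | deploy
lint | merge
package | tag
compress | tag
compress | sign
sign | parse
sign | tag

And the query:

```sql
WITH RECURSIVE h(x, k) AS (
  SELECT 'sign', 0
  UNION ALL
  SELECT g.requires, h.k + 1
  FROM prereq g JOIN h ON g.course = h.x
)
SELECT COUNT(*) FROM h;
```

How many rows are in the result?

8

Base: (sign, k=0).
Iteration 1: edges from {sign} -> (package, k=1), (parse, k=1), (tag, k=1).
Iteration 2: edges from {package,parse,tag} -> (lint, k=2), (merge, k=2), (tag, k=2).
Iteration 3: edges from {lint,merge,tag} -> (merge, k=3).
Iteration 4: no outgoing edges from {merge}; recursion stops.
Total rows emitted: 8.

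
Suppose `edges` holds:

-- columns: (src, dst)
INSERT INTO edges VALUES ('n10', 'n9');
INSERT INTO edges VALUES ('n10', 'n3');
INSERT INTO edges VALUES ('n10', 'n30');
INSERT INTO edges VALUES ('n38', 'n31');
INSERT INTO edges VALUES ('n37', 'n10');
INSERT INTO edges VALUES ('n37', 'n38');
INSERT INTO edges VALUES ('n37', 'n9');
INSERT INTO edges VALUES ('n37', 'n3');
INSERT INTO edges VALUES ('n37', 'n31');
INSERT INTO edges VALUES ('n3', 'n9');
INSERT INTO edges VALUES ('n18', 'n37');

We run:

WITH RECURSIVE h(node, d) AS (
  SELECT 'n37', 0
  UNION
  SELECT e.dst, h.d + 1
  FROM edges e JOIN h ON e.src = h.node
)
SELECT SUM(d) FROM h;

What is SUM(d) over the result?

Base: (n37, d=0).
Iteration 1: edges from {n37} -> (n10, d=1), (n3, d=1), (n31, d=1), (n38, d=1), (n9, d=1).
Iteration 2: edges from {n10,n3,n31,n38,n9} -> (n3, d=2), (n30, d=2), (n31, d=2), (n9, d=2). [UNION drops 1 duplicate row(s)]
Iteration 3: edges from {n3,n30,n31,n9} -> (n9, d=3).
Iteration 4: no outgoing edges from {n9}; recursion stops.
SUM(d) = 0 + 1 + 1 + 1 + 1 + 1 + 2 + 2 + 2 + 2 + 3 = 16.

16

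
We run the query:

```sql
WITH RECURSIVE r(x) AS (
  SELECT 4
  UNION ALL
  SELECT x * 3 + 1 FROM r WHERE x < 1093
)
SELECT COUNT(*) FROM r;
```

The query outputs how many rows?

Base: x=4.
Iteration 1: 4 < 1093 holds -> x = 4 * 3 + 1 = 13.
Iteration 2: 13 < 1093 holds -> x = 13 * 3 + 1 = 40.
Iteration 3: 40 < 1093 holds -> x = 40 * 3 + 1 = 121.
Iteration 4: 121 < 1093 holds -> x = 121 * 3 + 1 = 364.
Iteration 5: 364 < 1093 holds -> x = 364 * 3 + 1 = 1093.
Iteration 6: 1093 < 1093 fails; recursion stops.
Total rows emitted: 6.

6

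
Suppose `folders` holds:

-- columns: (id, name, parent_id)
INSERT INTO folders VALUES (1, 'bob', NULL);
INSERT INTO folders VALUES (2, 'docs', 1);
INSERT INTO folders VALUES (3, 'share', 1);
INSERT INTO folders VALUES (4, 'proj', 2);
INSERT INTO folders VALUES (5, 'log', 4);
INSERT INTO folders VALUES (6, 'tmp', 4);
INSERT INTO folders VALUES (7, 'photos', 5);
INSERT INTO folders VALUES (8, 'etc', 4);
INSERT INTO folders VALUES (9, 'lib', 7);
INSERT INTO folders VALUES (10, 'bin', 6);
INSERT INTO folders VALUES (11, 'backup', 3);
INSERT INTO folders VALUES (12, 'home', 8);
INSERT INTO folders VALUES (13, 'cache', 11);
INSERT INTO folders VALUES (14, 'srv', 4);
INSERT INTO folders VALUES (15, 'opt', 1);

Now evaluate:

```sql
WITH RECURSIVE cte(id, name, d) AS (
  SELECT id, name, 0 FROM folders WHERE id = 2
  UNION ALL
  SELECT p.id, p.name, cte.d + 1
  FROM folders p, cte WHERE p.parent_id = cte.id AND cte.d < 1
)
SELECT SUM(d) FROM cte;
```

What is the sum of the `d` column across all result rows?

Base: id=2 (docs) at d 0.
Iteration 1: rows with parent_id in {2} -> proj (id 4, d 1).
Iteration 2: d < 1 fails for all current rows; recursion stops.
SUM(d) = 0 + 1 = 1.

1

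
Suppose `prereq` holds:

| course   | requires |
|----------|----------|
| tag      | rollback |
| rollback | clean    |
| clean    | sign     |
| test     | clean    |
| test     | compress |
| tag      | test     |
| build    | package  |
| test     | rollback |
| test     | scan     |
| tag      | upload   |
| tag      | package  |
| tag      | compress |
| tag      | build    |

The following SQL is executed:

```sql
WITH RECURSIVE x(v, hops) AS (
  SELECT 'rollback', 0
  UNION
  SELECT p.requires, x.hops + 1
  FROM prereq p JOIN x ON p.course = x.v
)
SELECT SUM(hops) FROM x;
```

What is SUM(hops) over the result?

Base: (rollback, hops=0).
Iteration 1: edges from {rollback} -> (clean, hops=1).
Iteration 2: edges from {clean} -> (sign, hops=2).
Iteration 3: no outgoing edges from {sign}; recursion stops.
SUM(hops) = 0 + 1 + 2 = 3.

3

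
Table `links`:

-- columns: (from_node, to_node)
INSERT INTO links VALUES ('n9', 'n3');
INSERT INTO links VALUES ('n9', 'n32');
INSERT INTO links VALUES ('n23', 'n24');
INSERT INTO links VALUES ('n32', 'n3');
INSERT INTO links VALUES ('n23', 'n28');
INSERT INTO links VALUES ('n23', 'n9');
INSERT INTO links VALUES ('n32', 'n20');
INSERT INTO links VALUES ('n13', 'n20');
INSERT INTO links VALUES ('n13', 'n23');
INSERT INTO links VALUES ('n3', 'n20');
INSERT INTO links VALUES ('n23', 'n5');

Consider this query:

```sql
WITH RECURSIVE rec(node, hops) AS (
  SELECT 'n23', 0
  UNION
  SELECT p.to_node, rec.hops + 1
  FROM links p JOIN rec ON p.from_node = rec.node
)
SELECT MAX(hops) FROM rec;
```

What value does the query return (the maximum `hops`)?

4

Base: (n23, hops=0).
Iteration 1: edges from {n23} -> (n24, hops=1), (n28, hops=1), (n5, hops=1), (n9, hops=1).
Iteration 2: edges from {n24,n28,n5,n9} -> (n3, hops=2), (n32, hops=2).
Iteration 3: edges from {n3,n32} -> (n20, hops=3), (n3, hops=3). [UNION drops 1 duplicate row(s)]
Iteration 4: edges from {n20,n3} -> (n20, hops=4).
Iteration 5: no outgoing edges from {n20}; recursion stops.
hops values: 0, 1, 1, 1, 1, 2, 2, 3, 3, 4; the maximum is 4.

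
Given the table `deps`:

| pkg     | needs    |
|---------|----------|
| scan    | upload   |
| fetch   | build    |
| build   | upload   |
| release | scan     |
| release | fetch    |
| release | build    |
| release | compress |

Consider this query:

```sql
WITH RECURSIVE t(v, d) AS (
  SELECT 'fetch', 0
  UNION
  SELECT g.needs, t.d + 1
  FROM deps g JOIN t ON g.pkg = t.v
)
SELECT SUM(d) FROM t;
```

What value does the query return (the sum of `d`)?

3

Base: (fetch, d=0).
Iteration 1: edges from {fetch} -> (build, d=1).
Iteration 2: edges from {build} -> (upload, d=2).
Iteration 3: no outgoing edges from {upload}; recursion stops.
SUM(d) = 0 + 1 + 2 = 3.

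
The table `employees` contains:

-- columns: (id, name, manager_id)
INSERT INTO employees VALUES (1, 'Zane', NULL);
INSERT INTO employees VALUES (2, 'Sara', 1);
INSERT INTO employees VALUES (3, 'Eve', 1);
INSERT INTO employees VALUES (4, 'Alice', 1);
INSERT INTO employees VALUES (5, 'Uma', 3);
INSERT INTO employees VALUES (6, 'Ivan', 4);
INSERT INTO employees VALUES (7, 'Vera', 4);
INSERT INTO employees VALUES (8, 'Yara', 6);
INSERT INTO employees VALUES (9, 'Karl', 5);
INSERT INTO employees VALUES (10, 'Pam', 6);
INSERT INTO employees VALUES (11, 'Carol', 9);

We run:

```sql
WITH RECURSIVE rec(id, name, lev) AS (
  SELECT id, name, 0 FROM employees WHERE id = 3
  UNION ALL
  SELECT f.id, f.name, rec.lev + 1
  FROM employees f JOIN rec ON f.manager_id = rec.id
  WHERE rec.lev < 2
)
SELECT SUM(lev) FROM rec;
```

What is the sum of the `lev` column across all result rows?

Base: id=3 (Eve) at lev 0.
Iteration 1: rows with manager_id in {3} -> Uma (id 5, lev 1).
Iteration 2: rows with manager_id in {5} -> Karl (id 9, lev 2).
Iteration 3: lev < 2 fails for all current rows; recursion stops.
SUM(lev) = 0 + 1 + 2 = 3.

3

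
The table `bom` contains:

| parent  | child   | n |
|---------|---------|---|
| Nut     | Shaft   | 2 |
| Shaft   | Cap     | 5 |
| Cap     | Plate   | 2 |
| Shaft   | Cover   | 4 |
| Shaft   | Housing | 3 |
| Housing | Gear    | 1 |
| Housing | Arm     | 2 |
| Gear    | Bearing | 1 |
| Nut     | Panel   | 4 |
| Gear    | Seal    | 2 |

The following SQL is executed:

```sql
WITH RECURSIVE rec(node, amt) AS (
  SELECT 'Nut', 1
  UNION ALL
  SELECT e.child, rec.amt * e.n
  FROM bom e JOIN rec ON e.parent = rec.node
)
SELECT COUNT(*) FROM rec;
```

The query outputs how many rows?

Base: (Nut, amt=1).
Iteration 1: components of {Nut} -> Panel = 1*4 = 4, Shaft = 1*2 = 2.
Iteration 2: components of {Panel,Shaft} -> Cap = 2*5 = 10, Cover = 2*4 = 8, Housing = 2*3 = 6.
Iteration 3: components of {Cap,Cover,Housing} -> Arm = 6*2 = 12, Gear = 6*1 = 6, Plate = 10*2 = 20.
Iteration 4: components of {Arm,Gear,Plate} -> Bearing = 6*1 = 6, Seal = 6*2 = 12.
Iteration 5: no further components; recursion stops.
Total rows emitted: 11.

11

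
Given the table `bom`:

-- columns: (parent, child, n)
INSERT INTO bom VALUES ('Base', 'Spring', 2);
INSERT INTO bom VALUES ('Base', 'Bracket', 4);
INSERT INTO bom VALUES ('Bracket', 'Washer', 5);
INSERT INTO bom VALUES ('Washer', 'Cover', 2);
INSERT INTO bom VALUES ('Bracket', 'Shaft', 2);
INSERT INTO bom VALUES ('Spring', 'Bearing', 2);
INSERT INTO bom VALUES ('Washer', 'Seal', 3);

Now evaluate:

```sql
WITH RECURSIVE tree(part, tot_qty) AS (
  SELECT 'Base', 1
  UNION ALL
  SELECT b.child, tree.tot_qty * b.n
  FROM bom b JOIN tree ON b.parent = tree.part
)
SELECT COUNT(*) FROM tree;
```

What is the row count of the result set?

Base: (Base, tot_qty=1).
Iteration 1: components of {Base} -> Bracket = 1*4 = 4, Spring = 1*2 = 2.
Iteration 2: components of {Bracket,Spring} -> Bearing = 2*2 = 4, Shaft = 4*2 = 8, Washer = 4*5 = 20.
Iteration 3: components of {Bearing,Shaft,Washer} -> Cover = 20*2 = 40, Seal = 20*3 = 60.
Iteration 4: no further components; recursion stops.
Total rows emitted: 8.

8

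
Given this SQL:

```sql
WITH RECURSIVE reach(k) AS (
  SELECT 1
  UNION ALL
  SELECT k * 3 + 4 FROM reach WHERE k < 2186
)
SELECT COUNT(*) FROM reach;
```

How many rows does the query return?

Base: k=1.
Iteration 1: 1 < 2186 holds -> k = 1 * 3 + 4 = 7.
Iteration 2: 7 < 2186 holds -> k = 7 * 3 + 4 = 25.
Iteration 3: 25 < 2186 holds -> k = 25 * 3 + 4 = 79.
Iteration 4: 79 < 2186 holds -> k = 79 * 3 + 4 = 241.
Iteration 5: 241 < 2186 holds -> k = 241 * 3 + 4 = 727.
Iteration 6: 727 < 2186 holds -> k = 727 * 3 + 4 = 2185.
Iteration 7: 2185 < 2186 holds -> k = 2185 * 3 + 4 = 6559.
Iteration 8: 6559 < 2186 fails; recursion stops.
Total rows emitted: 8.

8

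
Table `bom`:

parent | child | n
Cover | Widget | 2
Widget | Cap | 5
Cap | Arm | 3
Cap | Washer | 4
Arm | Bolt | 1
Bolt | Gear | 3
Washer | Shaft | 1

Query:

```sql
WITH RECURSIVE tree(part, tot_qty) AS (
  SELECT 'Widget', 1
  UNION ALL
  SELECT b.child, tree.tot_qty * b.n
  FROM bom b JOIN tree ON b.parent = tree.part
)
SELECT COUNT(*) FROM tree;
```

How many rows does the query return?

7

Base: (Widget, tot_qty=1).
Iteration 1: components of {Widget} -> Cap = 1*5 = 5.
Iteration 2: components of {Cap} -> Arm = 5*3 = 15, Washer = 5*4 = 20.
Iteration 3: components of {Arm,Washer} -> Bolt = 15*1 = 15, Shaft = 20*1 = 20.
Iteration 4: components of {Bolt,Shaft} -> Gear = 15*3 = 45.
Iteration 5: no further components; recursion stops.
Total rows emitted: 7.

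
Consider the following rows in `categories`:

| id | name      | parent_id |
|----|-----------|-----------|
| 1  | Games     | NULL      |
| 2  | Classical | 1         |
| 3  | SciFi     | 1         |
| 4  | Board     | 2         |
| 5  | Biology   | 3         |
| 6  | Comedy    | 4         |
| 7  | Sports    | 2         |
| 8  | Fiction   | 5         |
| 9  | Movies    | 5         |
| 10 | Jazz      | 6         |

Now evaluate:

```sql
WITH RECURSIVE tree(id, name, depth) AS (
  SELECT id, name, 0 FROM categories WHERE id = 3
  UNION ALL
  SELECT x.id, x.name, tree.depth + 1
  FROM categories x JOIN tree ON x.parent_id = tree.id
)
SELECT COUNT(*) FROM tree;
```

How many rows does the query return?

4

Base: id=3 (SciFi) at depth 0.
Iteration 1: rows with parent_id in {3} -> Biology (id 5, depth 1).
Iteration 2: rows with parent_id in {5} -> Fiction (id 8, depth 2), Movies (id 9, depth 2).
Iteration 3: no rows with parent_id in {8,9}; recursion stops.
Total rows emitted: 4.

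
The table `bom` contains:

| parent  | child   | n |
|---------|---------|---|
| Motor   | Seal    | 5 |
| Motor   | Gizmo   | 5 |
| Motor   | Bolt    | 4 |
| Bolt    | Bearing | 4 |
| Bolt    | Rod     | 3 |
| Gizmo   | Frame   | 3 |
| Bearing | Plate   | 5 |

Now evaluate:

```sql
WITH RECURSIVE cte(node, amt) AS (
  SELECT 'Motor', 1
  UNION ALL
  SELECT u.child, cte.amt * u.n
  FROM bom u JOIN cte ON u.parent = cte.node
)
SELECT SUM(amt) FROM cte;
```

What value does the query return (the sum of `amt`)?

Base: (Motor, amt=1).
Iteration 1: components of {Motor} -> Bolt = 1*4 = 4, Gizmo = 1*5 = 5, Seal = 1*5 = 5.
Iteration 2: components of {Bolt,Gizmo,Seal} -> Bearing = 4*4 = 16, Frame = 5*3 = 15, Rod = 4*3 = 12.
Iteration 3: components of {Bearing,Frame,Rod} -> Plate = 16*5 = 80.
Iteration 4: no further components; recursion stops.
SUM(amt) = 1 + 5 + 5 + 4 + 15 + 16 + 12 + 80 = 138.

138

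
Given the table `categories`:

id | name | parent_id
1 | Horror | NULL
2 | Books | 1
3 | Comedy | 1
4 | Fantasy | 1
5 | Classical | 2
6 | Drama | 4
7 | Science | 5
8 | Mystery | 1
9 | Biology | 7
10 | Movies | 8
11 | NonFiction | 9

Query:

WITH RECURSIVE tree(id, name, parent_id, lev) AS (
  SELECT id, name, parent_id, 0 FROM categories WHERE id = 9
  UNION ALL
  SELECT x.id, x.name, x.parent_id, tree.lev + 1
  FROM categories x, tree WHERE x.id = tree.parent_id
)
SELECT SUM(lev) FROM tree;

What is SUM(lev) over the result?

Base: id=9 (Biology), parent_id=7, lev 0.
Iteration 1: join on id=7 -> Science (id 7, parent_id=5, lev 1).
Iteration 2: join on id=5 -> Classical (id 5, parent_id=2, lev 2).
Iteration 3: join on id=2 -> Books (id 2, parent_id=1, lev 3).
Iteration 4: join on id=1 -> Horror (id 1, parent_id=NULL, lev 4).
Iteration 5: parent_id is NULL; no match; recursion stops.
SUM(lev) = 0 + 1 + 2 + 3 + 4 = 10.

10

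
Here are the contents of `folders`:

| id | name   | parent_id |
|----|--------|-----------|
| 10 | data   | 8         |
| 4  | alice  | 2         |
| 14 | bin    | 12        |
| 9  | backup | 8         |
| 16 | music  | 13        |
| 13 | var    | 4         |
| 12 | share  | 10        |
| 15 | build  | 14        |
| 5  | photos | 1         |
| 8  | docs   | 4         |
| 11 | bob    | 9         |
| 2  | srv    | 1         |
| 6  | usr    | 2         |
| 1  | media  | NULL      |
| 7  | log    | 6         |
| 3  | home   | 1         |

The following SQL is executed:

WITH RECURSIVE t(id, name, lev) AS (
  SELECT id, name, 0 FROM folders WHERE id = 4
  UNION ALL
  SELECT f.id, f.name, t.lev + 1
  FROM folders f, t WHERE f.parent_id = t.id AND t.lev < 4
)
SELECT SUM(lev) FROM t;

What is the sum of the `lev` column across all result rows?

18

Base: id=4 (alice) at lev 0.
Iteration 1: rows with parent_id in {4} -> docs (id 8, lev 1), var (id 13, lev 1).
Iteration 2: rows with parent_id in {8,13} -> backup (id 9, lev 2), data (id 10, lev 2), music (id 16, lev 2).
Iteration 3: rows with parent_id in {9,10,16} -> bob (id 11, lev 3), share (id 12, lev 3).
Iteration 4: rows with parent_id in {11,12} -> bin (id 14, lev 4).
Iteration 5: lev < 4 fails for all current rows; recursion stops.
SUM(lev) = 0 + 1 + 1 + 2 + 2 + 2 + 3 + 3 + 4 = 18.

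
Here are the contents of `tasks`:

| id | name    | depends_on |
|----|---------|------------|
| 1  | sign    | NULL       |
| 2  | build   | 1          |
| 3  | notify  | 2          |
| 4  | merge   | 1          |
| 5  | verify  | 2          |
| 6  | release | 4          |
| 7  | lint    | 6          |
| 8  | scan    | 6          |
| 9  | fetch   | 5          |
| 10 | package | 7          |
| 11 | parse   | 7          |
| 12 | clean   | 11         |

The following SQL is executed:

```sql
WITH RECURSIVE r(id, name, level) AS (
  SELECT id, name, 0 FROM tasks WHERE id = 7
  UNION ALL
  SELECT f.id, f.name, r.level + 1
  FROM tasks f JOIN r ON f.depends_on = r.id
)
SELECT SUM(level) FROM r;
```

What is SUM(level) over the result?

4

Base: id=7 (lint) at level 0.
Iteration 1: rows with depends_on in {7} -> package (id 10, level 1), parse (id 11, level 1).
Iteration 2: rows with depends_on in {10,11} -> clean (id 12, level 2).
Iteration 3: no rows with depends_on in {12}; recursion stops.
SUM(level) = 0 + 1 + 1 + 2 = 4.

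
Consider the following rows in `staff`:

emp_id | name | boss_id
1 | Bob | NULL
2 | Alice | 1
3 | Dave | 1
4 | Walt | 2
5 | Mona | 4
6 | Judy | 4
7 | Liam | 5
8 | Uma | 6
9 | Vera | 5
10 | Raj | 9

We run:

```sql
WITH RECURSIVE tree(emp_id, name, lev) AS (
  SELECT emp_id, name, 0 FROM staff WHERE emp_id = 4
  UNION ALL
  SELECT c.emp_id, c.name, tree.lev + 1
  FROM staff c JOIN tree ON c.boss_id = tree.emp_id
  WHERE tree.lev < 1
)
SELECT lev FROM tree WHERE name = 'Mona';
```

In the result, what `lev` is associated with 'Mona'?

Base: emp_id=4 (Walt) at lev 0.
Iteration 1: rows with boss_id in {4} -> Mona (id 5, lev 1), Judy (id 6, lev 1).
Iteration 2: lev < 1 fails for all current rows; recursion stops.

1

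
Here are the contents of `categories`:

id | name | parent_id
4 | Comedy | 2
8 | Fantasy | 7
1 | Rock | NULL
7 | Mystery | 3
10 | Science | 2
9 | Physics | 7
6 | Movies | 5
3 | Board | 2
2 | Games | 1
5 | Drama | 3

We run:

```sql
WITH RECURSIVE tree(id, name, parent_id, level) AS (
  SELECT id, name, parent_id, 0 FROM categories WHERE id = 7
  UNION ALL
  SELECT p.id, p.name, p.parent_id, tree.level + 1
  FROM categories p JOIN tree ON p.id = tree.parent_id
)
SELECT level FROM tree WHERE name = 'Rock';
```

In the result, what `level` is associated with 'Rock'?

3

Base: id=7 (Mystery), parent_id=3, level 0.
Iteration 1: join on id=3 -> Board (id 3, parent_id=2, level 1).
Iteration 2: join on id=2 -> Games (id 2, parent_id=1, level 2).
Iteration 3: join on id=1 -> Rock (id 1, parent_id=NULL, level 3).
Iteration 4: parent_id is NULL; no match; recursion stops.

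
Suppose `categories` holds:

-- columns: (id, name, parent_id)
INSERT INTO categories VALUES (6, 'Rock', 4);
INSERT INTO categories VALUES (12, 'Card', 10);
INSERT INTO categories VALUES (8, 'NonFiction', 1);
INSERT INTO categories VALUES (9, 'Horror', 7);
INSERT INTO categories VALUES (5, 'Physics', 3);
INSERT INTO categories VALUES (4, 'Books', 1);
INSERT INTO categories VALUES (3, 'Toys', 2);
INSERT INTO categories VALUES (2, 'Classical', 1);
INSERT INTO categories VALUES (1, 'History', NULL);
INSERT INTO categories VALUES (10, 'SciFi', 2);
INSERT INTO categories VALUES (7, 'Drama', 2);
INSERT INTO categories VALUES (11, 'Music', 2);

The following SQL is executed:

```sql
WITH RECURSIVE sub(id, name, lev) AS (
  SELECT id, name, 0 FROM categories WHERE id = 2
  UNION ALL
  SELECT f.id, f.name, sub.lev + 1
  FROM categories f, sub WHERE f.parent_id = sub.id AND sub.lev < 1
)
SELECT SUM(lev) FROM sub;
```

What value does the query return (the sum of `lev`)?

Base: id=2 (Classical) at lev 0.
Iteration 1: rows with parent_id in {2} -> Toys (id 3, lev 1), Drama (id 7, lev 1), SciFi (id 10, lev 1), Music (id 11, lev 1).
Iteration 2: lev < 1 fails for all current rows; recursion stops.
SUM(lev) = 0 + 1 + 1 + 1 + 1 = 4.

4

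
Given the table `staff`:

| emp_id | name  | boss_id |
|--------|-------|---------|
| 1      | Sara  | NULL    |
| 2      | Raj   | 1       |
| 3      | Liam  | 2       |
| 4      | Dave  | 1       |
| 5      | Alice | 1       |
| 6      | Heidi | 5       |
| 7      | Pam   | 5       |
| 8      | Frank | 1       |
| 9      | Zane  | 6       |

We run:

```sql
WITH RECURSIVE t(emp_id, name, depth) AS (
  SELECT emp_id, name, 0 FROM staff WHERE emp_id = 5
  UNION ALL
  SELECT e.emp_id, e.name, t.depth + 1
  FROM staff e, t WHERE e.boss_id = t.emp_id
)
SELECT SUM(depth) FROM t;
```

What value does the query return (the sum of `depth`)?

4

Base: emp_id=5 (Alice) at depth 0.
Iteration 1: rows with boss_id in {5} -> Heidi (id 6, depth 1), Pam (id 7, depth 1).
Iteration 2: rows with boss_id in {6,7} -> Zane (id 9, depth 2).
Iteration 3: no rows with boss_id in {9}; recursion stops.
SUM(depth) = 0 + 1 + 1 + 2 = 4.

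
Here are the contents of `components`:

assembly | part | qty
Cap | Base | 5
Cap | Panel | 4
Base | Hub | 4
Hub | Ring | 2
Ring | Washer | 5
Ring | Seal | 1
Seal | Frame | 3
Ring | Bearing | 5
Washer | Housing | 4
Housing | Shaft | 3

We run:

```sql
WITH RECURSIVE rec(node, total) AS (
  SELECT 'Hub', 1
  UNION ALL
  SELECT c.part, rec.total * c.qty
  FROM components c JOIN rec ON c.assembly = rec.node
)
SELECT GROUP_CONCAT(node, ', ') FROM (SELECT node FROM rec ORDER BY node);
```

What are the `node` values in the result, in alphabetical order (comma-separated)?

Base: (Hub, total=1).
Iteration 1: components of {Hub} -> Ring = 1*2 = 2.
Iteration 2: components of {Ring} -> Bearing = 2*5 = 10, Seal = 2*1 = 2, Washer = 2*5 = 10.
Iteration 3: components of {Bearing,Seal,Washer} -> Frame = 2*3 = 6, Housing = 10*4 = 40.
Iteration 4: components of {Frame,Housing} -> Shaft = 40*3 = 120.
Iteration 5: no further components; recursion stops.

Bearing, Frame, Housing, Hub, Ring, Seal, Shaft, Washer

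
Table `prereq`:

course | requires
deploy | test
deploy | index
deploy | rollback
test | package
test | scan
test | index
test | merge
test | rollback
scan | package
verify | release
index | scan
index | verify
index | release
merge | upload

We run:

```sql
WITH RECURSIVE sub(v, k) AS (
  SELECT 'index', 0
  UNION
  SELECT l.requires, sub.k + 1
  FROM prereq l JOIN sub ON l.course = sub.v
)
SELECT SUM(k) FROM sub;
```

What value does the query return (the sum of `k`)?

7

Base: (index, k=0).
Iteration 1: edges from {index} -> (release, k=1), (scan, k=1), (verify, k=1).
Iteration 2: edges from {release,scan,verify} -> (package, k=2), (release, k=2).
Iteration 3: no outgoing edges from {package,release}; recursion stops.
SUM(k) = 0 + 1 + 1 + 1 + 2 + 2 = 7.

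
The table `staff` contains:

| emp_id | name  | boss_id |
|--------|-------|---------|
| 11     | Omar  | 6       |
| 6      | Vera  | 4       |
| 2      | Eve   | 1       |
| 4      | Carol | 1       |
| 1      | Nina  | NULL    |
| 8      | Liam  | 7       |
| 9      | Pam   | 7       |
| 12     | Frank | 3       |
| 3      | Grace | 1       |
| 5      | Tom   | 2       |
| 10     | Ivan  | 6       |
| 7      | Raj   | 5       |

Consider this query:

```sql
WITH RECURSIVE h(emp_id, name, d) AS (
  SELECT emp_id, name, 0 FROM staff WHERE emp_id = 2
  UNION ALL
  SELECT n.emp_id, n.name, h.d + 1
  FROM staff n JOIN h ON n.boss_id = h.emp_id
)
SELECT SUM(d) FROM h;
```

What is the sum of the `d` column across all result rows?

9

Base: emp_id=2 (Eve) at d 0.
Iteration 1: rows with boss_id in {2} -> Tom (id 5, d 1).
Iteration 2: rows with boss_id in {5} -> Raj (id 7, d 2).
Iteration 3: rows with boss_id in {7} -> Liam (id 8, d 3), Pam (id 9, d 3).
Iteration 4: no rows with boss_id in {8,9}; recursion stops.
SUM(d) = 0 + 1 + 2 + 3 + 3 = 9.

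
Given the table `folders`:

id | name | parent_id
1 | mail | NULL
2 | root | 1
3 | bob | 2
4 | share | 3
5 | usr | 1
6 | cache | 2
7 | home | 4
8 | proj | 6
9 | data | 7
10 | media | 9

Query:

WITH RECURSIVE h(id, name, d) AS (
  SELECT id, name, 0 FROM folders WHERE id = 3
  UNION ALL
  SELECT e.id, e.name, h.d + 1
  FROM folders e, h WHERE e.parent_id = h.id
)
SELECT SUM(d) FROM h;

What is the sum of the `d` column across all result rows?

Base: id=3 (bob) at d 0.
Iteration 1: rows with parent_id in {3} -> share (id 4, d 1).
Iteration 2: rows with parent_id in {4} -> home (id 7, d 2).
Iteration 3: rows with parent_id in {7} -> data (id 9, d 3).
Iteration 4: rows with parent_id in {9} -> media (id 10, d 4).
Iteration 5: no rows with parent_id in {10}; recursion stops.
SUM(d) = 0 + 1 + 2 + 3 + 4 = 10.

10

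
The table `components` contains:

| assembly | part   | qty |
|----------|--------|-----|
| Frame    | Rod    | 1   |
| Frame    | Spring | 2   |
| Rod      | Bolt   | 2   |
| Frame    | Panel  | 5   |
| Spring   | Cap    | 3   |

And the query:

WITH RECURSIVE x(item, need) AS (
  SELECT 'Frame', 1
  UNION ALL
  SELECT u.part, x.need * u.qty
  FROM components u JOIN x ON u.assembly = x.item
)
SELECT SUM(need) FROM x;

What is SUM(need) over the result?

17

Base: (Frame, need=1).
Iteration 1: components of {Frame} -> Panel = 1*5 = 5, Rod = 1*1 = 1, Spring = 1*2 = 2.
Iteration 2: components of {Panel,Rod,Spring} -> Bolt = 1*2 = 2, Cap = 2*3 = 6.
Iteration 3: no further components; recursion stops.
SUM(need) = 1 + 1 + 2 + 5 + 2 + 6 = 17.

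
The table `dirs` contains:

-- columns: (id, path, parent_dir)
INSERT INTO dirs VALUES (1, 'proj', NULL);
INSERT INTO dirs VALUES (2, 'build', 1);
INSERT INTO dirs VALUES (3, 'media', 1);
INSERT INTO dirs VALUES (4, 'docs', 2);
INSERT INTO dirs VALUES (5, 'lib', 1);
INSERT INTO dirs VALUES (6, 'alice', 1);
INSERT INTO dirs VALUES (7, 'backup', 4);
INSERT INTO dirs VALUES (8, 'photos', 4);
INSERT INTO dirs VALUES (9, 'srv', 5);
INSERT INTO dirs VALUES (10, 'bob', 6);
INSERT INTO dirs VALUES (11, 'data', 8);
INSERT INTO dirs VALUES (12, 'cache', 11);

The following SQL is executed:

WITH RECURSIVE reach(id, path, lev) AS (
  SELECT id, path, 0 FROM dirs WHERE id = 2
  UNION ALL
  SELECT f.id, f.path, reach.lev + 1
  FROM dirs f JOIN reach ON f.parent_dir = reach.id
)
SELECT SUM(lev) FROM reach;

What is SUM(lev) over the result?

Base: id=2 (build) at lev 0.
Iteration 1: rows with parent_dir in {2} -> docs (id 4, lev 1).
Iteration 2: rows with parent_dir in {4} -> backup (id 7, lev 2), photos (id 8, lev 2).
Iteration 3: rows with parent_dir in {7,8} -> data (id 11, lev 3).
Iteration 4: rows with parent_dir in {11} -> cache (id 12, lev 4).
Iteration 5: no rows with parent_dir in {12}; recursion stops.
SUM(lev) = 0 + 1 + 2 + 2 + 3 + 4 = 12.

12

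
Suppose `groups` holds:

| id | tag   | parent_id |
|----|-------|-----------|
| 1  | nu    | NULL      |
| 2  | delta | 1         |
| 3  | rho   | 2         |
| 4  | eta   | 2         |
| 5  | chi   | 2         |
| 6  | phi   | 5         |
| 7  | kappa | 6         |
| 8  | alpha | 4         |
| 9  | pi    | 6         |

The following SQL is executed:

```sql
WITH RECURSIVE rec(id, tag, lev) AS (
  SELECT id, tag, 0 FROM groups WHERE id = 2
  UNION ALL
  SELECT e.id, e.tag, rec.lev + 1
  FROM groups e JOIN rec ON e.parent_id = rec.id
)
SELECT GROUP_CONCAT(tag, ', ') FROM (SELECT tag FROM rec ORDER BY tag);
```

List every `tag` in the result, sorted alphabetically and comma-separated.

alpha, chi, delta, eta, kappa, phi, pi, rho

Base: id=2 (delta) at lev 0.
Iteration 1: rows with parent_id in {2} -> rho (id 3, lev 1), eta (id 4, lev 1), chi (id 5, lev 1).
Iteration 2: rows with parent_id in {3,4,5} -> phi (id 6, lev 2), alpha (id 8, lev 2).
Iteration 3: rows with parent_id in {6,8} -> kappa (id 7, lev 3), pi (id 9, lev 3).
Iteration 4: no rows with parent_id in {7,9}; recursion stops.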